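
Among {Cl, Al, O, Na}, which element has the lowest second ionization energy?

Al

Consider each +1 ion: Cl⁺ still has 6 valence electrons; Al⁺ still has 2 valence electrons; O⁺ still has 5 valence electrons; Na⁺ is the bare [Ne] core.
Breaking into a closed-shell core is much more expensive than removing a leftover valence electron — Na has the largest IE_2 here.
Valence configurations: Cl⁺ [Ne]3s²3p⁴, Al⁺ [Ne]3s², O⁺ [He]2s²2p³.
Approximate IE_2 values (kJ/mol): Cl 2298, Al 1817, O 3388, Na 4562.
So the second ionization energies run Al < Cl < O < Na.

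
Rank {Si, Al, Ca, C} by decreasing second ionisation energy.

The second ionization energy removes an electron from the +1 ion. For each element: Si⁺ still has 3 valence electrons; Al⁺ still has 2 valence electrons; Ca⁺ still has 1 valence electron; C⁺ still has 3 valence electrons.
All are still removing valence electrons, so compare the +1 ions as you would atoms: IE_2 generally rises across a period (higher Z_eff) and falls down a group (larger shell), subject to the usual subshell exceptions.
Valence configurations: Si⁺ [Ne]3s²3p¹, Al⁺ [Ne]3s², Ca⁺ [Ar]4s¹, C⁺ [He]2s²2p¹.
Si⁺ loses a lone 3p electron whereas Al⁺ must break into a filled 3s² pair, so IE_2(Al) > IE_2(Si) even though Si has the higher nuclear charge.
Tabulated IE_2 (kJ/mol): Si 1577, Al 1817, Ca 1145, C 2353.
Putting it together, IE_2: Ca < Si < Al < C.

C > Al > Si > Ca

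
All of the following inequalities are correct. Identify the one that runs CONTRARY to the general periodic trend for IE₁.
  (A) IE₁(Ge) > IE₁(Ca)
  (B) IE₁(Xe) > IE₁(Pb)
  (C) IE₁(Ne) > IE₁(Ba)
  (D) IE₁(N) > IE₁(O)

(D)

The general trend: IE₁ increases across a period and decreases down a group.
(A) Ge (period 4, group 14) vs Ca (period 4, group 2): the stated order agrees with the simple trend.
(B) Xe (period 5, group 18) vs Pb (period 6, group 14): the stated order agrees with the simple trend.
(C) Ne (period 2, group 18) vs Ba (period 6, group 2): the stated order agrees with the simple trend.
(D) N (period 2, group 15) vs O (period 2, group 16): the stated order contradicts the simple trend.
The exception is (D): pairing an electron in O's 2p⁴ costs repulsion energy, so O ionizes more easily than half-filled N (2p³).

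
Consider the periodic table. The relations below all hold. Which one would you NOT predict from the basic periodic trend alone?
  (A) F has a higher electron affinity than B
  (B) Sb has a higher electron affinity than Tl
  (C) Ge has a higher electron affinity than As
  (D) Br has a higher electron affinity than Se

(C)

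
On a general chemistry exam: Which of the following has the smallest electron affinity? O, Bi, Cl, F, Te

O is in period 2, group 16; F is in period 2, group 17; Cl is in period 3, group 17; Te is in period 5, group 16; Bi is in period 6, group 15.
Atoms with high Z_eff and room in the valence shell (especially the halogens) have the most exothermic electron affinities.
These span different periods and groups, so the two trends combine.
O > Bi: relative to Bi, both the across-period and down-group shifts push O's electron affinity up.
Te > O: this pair runs against the simple trend — see the exception note.
F > Te: relative to Te, both the across-period and down-group shifts push F's electron affinity up.
Cl > F: this pair runs against the simple trend — see the exception note.
Note the exception: Te has a higher electron affinity than O, contrary to the simple trend — O's compact 2p subshell gives strong electron–electron repulsion on the added electron.
Note the exception: Cl has a higher electron affinity than F, contrary to the simple trend — F's small 2p subshell makes the incoming electron feel strong e⁻–e⁻ repulsion, so Cl actually releases more energy on gaining an electron.
For reference (kJ/mol): O 141, F 328, Cl 349, Te 190, Bi 91.
The smallest electron affinity among these belongs to Bi.

Bi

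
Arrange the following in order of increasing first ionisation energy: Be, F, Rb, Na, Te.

Be is in period 2, group 2; F is in period 2, group 17; Na is in period 3, group 1; Rb is in period 5, group 1; Te is in period 5, group 16.
Removing the outermost electron gets harder across a period and easier down a group.
Neither a single period nor a single group — weigh both effects.
Na > Rb: Na sits above Rb in group 1, so the down-group effect alone puts Na higher.
Te > Na: the two effects oppose for this pair; the across-period effect wins (869 vs 496 kJ/mol).
Be > Te: the two effects oppose for this pair; the down-group effect wins (900 vs 869 kJ/mol).
F > Be: both are in period 2; the period trend gives F the larger value.
Tabulated first ionization energy (kJ/mol): Be 900, F 1681, Na 496, Rb 403, Te 869.
So from lowest to highest: Rb < Na < Te < Be < F.

Rb < Na < Te < Be < F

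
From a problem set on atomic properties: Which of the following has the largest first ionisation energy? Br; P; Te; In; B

IE₁ increases left→right with effective nuclear charge and decreases top→bottom as the valence shell moves farther out.
These span different periods and groups, so the two trends combine.
B > In: they share group 13; the group trend gives B the larger value.
Te > B: the two effects oppose for this pair; the across-period effect wins (869 vs 801 kJ/mol).
P > Te: the two effects oppose for this pair; the down-group effect wins (1012 vs 869 kJ/mol).
Br > P: period and group pull opposite ways; the across-period shift dominates (1140 vs 1012 kJ/mol).
For reference (kJ/mol): B 801, P 1012, Br 1140, In 558, Te 869.
The largest first ionisation energy among these belongs to Br.

Br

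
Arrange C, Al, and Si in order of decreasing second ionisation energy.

The second ionization energy removes an electron from the +1 ion. For each element: C⁺ still has 3 valence electrons; Al⁺ still has 2 valence electrons; Si⁺ still has 3 valence electrons.
All are still removing valence electrons, so compare the +1 ions as you would atoms: IE_2 generally rises across a period (higher Z_eff) and falls down a group (larger shell), subject to the usual subshell exceptions.
Valence configurations: C⁺ [He]2s²2p¹, Al⁺ [Ne]3s², Si⁺ [Ne]3s²3p¹.
Si⁺ loses a lone 3p electron whereas Al⁺ must break into a filled 3s² pair, so IE_2(Al) > IE_2(Si) even though Si has the higher nuclear charge.
Tabulated IE_2 (kJ/mol): C 2353, Al 1817, Si 1577.
Overall IE_2 order: Si < Al < C.

C > Al > Si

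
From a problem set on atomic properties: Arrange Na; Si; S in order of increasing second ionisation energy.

Si, S, Na

Consider each +1 ion: Na⁺ is the bare [Ne] core; Si⁺ still has 3 valence electrons; S⁺ still has 5 valence electrons.
Core electrons are held far more tightly than valence electrons, so Na tops the IE_2 order.
Valence configurations: Si⁺ [Ne]3s²3p¹, S⁺ [Ne]3s²3p³.
Tabulated IE_2 (kJ/mol): Na 4562, Si 1577, S 2252.
So the second ionization energies run Si < S < Na.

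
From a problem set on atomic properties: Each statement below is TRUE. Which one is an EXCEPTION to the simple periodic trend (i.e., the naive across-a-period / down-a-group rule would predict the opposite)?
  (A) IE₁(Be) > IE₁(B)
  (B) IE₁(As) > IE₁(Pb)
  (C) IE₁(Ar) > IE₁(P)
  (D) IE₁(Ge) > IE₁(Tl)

(A)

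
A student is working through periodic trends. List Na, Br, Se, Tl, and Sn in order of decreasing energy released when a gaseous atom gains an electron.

Na is in period 3, group 1; Se is in period 4, group 16; Br is in period 4, group 17; Sn is in period 5, group 14; Tl is in period 6, group 13.
Electron affinity generally becomes more exothermic across a period toward the halogens and less exothermic down a group.
Here both period and group differ, so the two effects have to be weighed against each other.
Na > Tl: period and group pull opposite ways; the down-group shift dominates (53 vs 19 kJ/mol).
Sn > Na: period and group pull opposite ways; the across-period shift dominates (107 vs 53 kJ/mol).
Se > Sn: relative to Sn, both the across-period and down-group shifts push Se's electron affinity up.
Br > Se: Br lies to the right of Se in period 4, so the across-period effect alone puts Br higher.
For reference (kJ/mol): Na 53, Se 195, Br 325, Sn 107, Tl 19.
So from highest to lowest: Br > Se > Sn > Na > Tl.

Br > Se > Sn > Na > Tl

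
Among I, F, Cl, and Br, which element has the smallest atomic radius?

F

F is in period 2, group 17; Cl is in period 3, group 17; Br is in period 4, group 17; I is in period 5, group 17.
Moving right in a period, electrons are added to the same shell under a stronger nuclear pull, so atoms get smaller; moving down, a new shell is opened and atoms get larger.
All are in group 17, so atomic radius increases down the group.
The smallest atomic radius among these belongs to F.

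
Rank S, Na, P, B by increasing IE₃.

IE_3 is the cost of taking one more electron from the +2 cation: S²⁺ still has 4 valence electrons; Na²⁺ is already 1 electron into the core; P²⁺ still has 3 valence electrons; B²⁺ still has 1 valence electron.
Pulling an electron out of a noble-gas core costs far more than removing a remaining valence electron, so Na sits at the high end of IE_3.
Valence configurations: S²⁺ [Ne]3s²3p², P²⁺ [Ne]3s²3p¹, B²⁺ [He]2s¹.
Approximate IE_3 values (kJ/mol): S 3357, Na 6910, P 2914, B 3660.
Putting it together, IE_3: P < S < B < Na.

P < S < B < Na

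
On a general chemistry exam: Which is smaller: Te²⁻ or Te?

Forming Te²⁻ adds 2 electrons to Te. More electron–electron repulsion in the same shell, with unchanged nuclear charge, lets the cloud expand.
An anion is larger than its parent atom: Te²⁻ > Te.

Te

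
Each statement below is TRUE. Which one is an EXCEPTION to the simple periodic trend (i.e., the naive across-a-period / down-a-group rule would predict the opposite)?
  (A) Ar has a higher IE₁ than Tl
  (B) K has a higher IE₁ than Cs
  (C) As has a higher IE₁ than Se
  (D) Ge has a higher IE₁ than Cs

The general trend: IE₁ increases across a period and decreases down a group.
(A) Ar (period 3, group 18) vs Tl (period 6, group 13): the stated order agrees with the simple trend.
(B) K (period 4, group 1) vs Cs (period 6, group 1): the stated order agrees with the simple trend.
(C) As (period 4, group 15) vs Se (period 4, group 16): the stated order contradicts the simple trend.
(D) Ge (period 4, group 14) vs Cs (period 6, group 1): the stated order agrees with the simple trend.
The exception is (C): Se (4p⁴) ionizes more easily than half-filled As (4p³).

(C)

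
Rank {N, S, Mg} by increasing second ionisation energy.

Mg < S < N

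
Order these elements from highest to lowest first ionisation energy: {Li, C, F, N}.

F > N > C > Li

Li is in period 2, group 1; C is in period 2, group 14; N is in period 2, group 15; F is in period 2, group 17.
IE₁ increases left→right with effective nuclear charge and decreases top→bottom as the valence shell moves farther out.
All lie in period 2, so first ionization energy increases left to right.
So from highest to lowest: F > N > C > Li.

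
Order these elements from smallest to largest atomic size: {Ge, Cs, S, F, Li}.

Radius decreases left→right (rising Z_eff, same n) and increases top→bottom (higher n).
Neither a single period nor a single group — weigh both effects.
S > F: both effects reinforce here, so S is clearly the larger of the two.
Ge > S: both effects reinforce here, so Ge is clearly the larger of the two.
Li > Ge: the two effects oppose for this pair; the across-period effect wins (133 vs 121 pm).
Cs > Li: they share group 1; the group trend gives Cs the larger value.
Tabulated atomic radius (pm): Li 133, F 64, S 103, Ge 121, Cs 232.
So from smallest to largest: F < S < Ge < Li < Cs.

F, S, Ge, Li, Cs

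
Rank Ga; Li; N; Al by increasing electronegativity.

Li < Al < Ga < N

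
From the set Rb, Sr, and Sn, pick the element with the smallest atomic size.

Sn

Rb is in period 5, group 1; Sr is in period 5, group 2; Sn is in period 5, group 14.
Across a period the added protons contract the valence shell; down a group each new principal shell makes the atom larger.
All lie in period 5, so atomic radius increases right to left.
The smallest atomic size among these belongs to Sn.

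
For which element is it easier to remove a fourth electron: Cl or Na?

Cl

The fourth ionization energy removes an electron from the +3 ion. For each element: Cl³⁺ still has 4 valence electrons; Na³⁺ is already 2 electrons into the core.
Pulling an electron out of a noble-gas core costs far more than removing a remaining valence electron, so Na sits at the high end of IE_4.
The numbers (kJ/mol): Cl 5159, Na 9543.
Overall IE_4 order: Cl < Na.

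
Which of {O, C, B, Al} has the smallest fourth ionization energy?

Consider each +3 ion: O³⁺ still has 3 valence electrons; C³⁺ still has 1 valence electron; B³⁺ is the bare [He] core; Al³⁺ is the bare [Ne] core.
Core electrons are held far more tightly than valence electrons, so Al and B top the IE_4 order.
Valence configurations: O³⁺ [He]2s²2p¹, C³⁺ [He]2s¹.
Tabulated IE_4 (kJ/mol): O 7469, C 6223, B 25026, Al 11577.
Hence IE_4: C < O < Al < B.

C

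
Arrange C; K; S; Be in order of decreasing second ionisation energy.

After 1 electron has been removed, what remains? C⁺ still has 3 valence electrons; K⁺ is the bare [Ar] core; S⁺ still has 5 valence electrons; Be⁺ still has 1 valence electron.
Pulling an electron out of a noble-gas core costs far more than removing a remaining valence electron, so K sits at the high end of IE_2.
Valence configurations: C⁺ [He]2s²2p¹, S⁺ [Ne]3s²3p³, Be⁺ [He]2s¹.
The numbers (kJ/mol): C 2353, K 3052, S 2252, Be 1757.
Hence IE_2: Be < S < C < K.

K > C > S > Be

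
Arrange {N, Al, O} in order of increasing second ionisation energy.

After 1 electron has been removed, what remains? N⁺ still has 4 valence electrons; Al⁺ still has 2 valence electrons; O⁺ still has 5 valence electrons.
All are still removing valence electrons, so compare the +1 ions as you would atoms: IE_2 generally rises across a period (higher Z_eff) and falls down a group (larger shell), subject to the usual subshell exceptions.
Valence configurations: N⁺ [He]2s²2p², Al⁺ [Ne]3s², O⁺ [He]2s²2p³.
Tabulated IE_2 (kJ/mol): N 2856, Al 1817, O 3388.
Hence IE_2: Al < N < O.

Al, N, O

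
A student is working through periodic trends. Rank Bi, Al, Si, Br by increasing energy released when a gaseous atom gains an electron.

Al < Bi < Si < Br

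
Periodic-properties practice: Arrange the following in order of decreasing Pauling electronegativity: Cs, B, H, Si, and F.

H is in period 1, group 1; B is in period 2, group 13; F is in period 2, group 17; Si is in period 3, group 14; Cs is in period 6, group 1.
Smaller atoms with higher effective nuclear charge are more electronegative.
Here both period and group differ, so the two effects have to be weighed against each other.
Si > Cs: relative to Cs, both the across-period and down-group shifts push Si's electronegativity up.
B > Si: period and group pull opposite ways; the down-group shift dominates (2.04 vs 1.90).
H > B: period and group pull opposite ways; the down-group shift dominates (2.20 vs 2.04).
F > H: period and group pull opposite ways; the across-period shift dominates (3.98 vs 2.20).
For reference (Pauling): H 2.20, B 2.04, F 3.98, Si 1.90, Cs 0.79.
So from highest to lowest: F > H > B > Si > Cs.

F > H > B > Si > Cs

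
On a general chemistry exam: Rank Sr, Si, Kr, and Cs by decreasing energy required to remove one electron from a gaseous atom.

Kr > Si > Sr > Cs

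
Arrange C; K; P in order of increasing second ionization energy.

P < C < K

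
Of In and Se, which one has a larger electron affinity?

Se is in period 4, group 16; In is in period 5, group 13.
Adding an electron releases more energy for atoms nearer the top right (short of the noble gases).
Here both period and group differ, so the two effects have to be weighed against each other.
Se > In: relative to In, both the across-period and down-group shifts push Se's electron affinity up.
Approximate values (kJ/mol): Se 195, In 29.
So Se has the larger electron affinity (Se > In).

Se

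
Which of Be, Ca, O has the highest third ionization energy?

Be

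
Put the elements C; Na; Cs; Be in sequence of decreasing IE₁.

Be is in period 2, group 2; C is in period 2, group 14; Na is in period 3, group 1; Cs is in period 6, group 1.
IE₁ increases left→right with effective nuclear charge and decreases top→bottom as the valence shell moves farther out.
Neither a single period nor a single group — weigh both effects.
Na > Cs: Na sits above Cs in group 1, so the down-group effect alone puts Na higher.
Be > Na: relative to Na, both the across-period and down-group shifts push Be's first ionization energy up.
C > Be: C lies to the right of Be in period 2, so the across-period effect alone puts C higher.
Tabulated first ionization energy (kJ/mol): Be 900, C 1086, Na 496, Cs 376.
So from highest to lowest: C > Be > Na > Cs.

C > Be > Na > Cs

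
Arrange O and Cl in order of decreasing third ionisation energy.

Consider each +2 ion: O²⁺ still has 4 valence electrons; Cl²⁺ still has 5 valence electrons.
All are still removing valence electrons, so compare the +2 ions as you would atoms: IE_3 generally rises across a period (higher Z_eff) and falls down a group (larger shell), subject to the usual subshell exceptions.
Valence configurations: O²⁺ [He]2s²2p², Cl²⁺ [Ne]3s²3p³.
The numbers (kJ/mol): O 5300, Cl 3822.
Overall IE_3 order: Cl < O.

O > Cl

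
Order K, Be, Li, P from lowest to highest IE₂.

Be < P < K < Li

After 1 electron has been removed, what remains? K⁺ is the bare [Ar] core; Be⁺ still has 1 valence electron; Li⁺ is the bare [He] core; P⁺ still has 4 valence electrons.
Breaking into a closed-shell core is much more expensive than removing a leftover valence electron — K and Li have the largest IE_2 here.
Valence configurations: Be⁺ [He]2s¹, P⁺ [Ne]3s²3p².
Tabulated IE_2 (kJ/mol): K 3052, Be 1757, Li 7298, P 1907.
Overall IE_2 order: Be < P < K < Li.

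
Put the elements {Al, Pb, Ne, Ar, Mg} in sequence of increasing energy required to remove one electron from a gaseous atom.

Al < Pb < Mg < Ar < Ne

Ne is in period 2, group 18; Mg is in period 3, group 2; Al is in period 3, group 13; Ar is in period 3, group 18; Pb is in period 6, group 14.
IE₁ increases left→right with effective nuclear charge and decreases top→bottom as the valence shell moves farther out.
Here both period and group differ, so the two effects have to be weighed against each other.
Pb > Al: period and group pull opposite ways; the across-period shift dominates (716 vs 578 kJ/mol).
Mg > Pb: the two effects oppose for this pair; the down-group effect wins (738 vs 716 kJ/mol).
Ar > Mg: both are in period 3; the period trend gives Ar the larger value.
Ne > Ar: they share group 18; the group trend gives Ne the larger value.
Note the exception: Mg has a higher first ionization energy than Al, contrary to the simple trend — Al's single 3p electron is easier to remove than one from Mg's filled 3s².
For reference (kJ/mol): Ne 2081, Mg 738, Al 578, Ar 1521, Pb 716.
So from lowest to highest: Al < Pb < Mg < Ar < Ne.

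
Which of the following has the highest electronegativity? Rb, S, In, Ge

S

Smaller atoms with higher effective nuclear charge are more electronegative.
These span different periods and groups, so the two trends combine.
In > Rb: both are in period 5; the period trend gives In the larger value.
Ge > In: both effects reinforce here, so Ge is clearly the higher of the two.
S > Ge: relative to Ge, both the across-period and down-group shifts push S's electronegativity up.
Approximate values (Pauling): S 2.58, Ge 2.01, Rb 0.82, In 1.78.
The highest electronegativity among these belongs to S.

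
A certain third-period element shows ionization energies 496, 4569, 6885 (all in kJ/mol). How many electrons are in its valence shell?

1

Look for the largest jump between consecutive ionization energies: IE2/IE1 ≈ 9.2, far larger than any earlier ratio.
That jump marks the point where a core electron is being removed. So the atom has 1 valence electron.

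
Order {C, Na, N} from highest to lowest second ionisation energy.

Na > N > C

After 1 electron has been removed, what remains? C⁺ still has 3 valence electrons; Na⁺ is the bare [Ne] core; N⁺ still has 4 valence electrons.
Core electrons are held far more tightly than valence electrons, so Na tops the IE_2 order.
Valence configurations: C⁺ [He]2s²2p¹, N⁺ [He]2s²2p².
The numbers (kJ/mol): C 2353, Na 4562, N 2856.
Hence IE_2: C < N < Na.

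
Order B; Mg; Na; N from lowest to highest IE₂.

IE_2 is the cost of taking one more electron from the +1 cation: B⁺ still has 2 valence electrons; Mg⁺ still has 1 valence electron; Na⁺ is the bare [Ne] core; N⁺ still has 4 valence electrons.
Core electrons are held far more tightly than valence electrons, so Na tops the IE_2 order.
Valence configurations: B⁺ [He]2s², Mg⁺ [Ne]3s¹, N⁺ [He]2s²2p².
Tabulated IE_2 (kJ/mol): B 2427, Mg 1451, Na 4562, N 2856.
So the second ionization energies run Mg < B < N < Na.

Mg < B < N < Na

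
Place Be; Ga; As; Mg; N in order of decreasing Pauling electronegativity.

N > As > Ga > Be > Mg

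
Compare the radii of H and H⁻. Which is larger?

Forming H⁻ adds 1 electron to H. More electron–electron repulsion in the same shell, with unchanged nuclear charge, lets the cloud expand.
An anion is larger than its parent atom: H⁻ > H.

H⁻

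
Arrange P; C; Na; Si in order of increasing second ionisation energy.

Si < P < C < Na

After 1 electron has been removed, what remains? P⁺ still has 4 valence electrons; C⁺ still has 3 valence electrons; Na⁺ is the bare [Ne] core; Si⁺ still has 3 valence electrons.
Pulling an electron out of a noble-gas core costs far more than removing a remaining valence electron, so Na sits at the high end of IE_2.
Valence configurations: P⁺ [Ne]3s²3p², C⁺ [He]2s²2p¹, Si⁺ [Ne]3s²3p¹.
The numbers (kJ/mol): P 1907, C 2353, Na 4562, Si 1577.
Hence IE_2: Si < P < C < Na.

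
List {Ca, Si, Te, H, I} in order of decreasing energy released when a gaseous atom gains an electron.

I > Te > Si > H > Ca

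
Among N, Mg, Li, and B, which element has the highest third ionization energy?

Consider each +2 ion: N²⁺ still has 3 valence electrons; Mg²⁺ is the bare [Ne] core; Li²⁺ is already 1 electron into the core; B²⁺ still has 1 valence electron.
Pulling an electron out of a noble-gas core costs far more than removing a remaining valence electron, so Mg and Li sit at the high end of IE_3.
Valence configurations: N²⁺ [He]2s²2p¹, B²⁺ [He]2s¹.
Approximate IE_3 values (kJ/mol): N 4578, Mg 7733, Li 11815, B 3660.
Hence IE_3: B < N < Mg < Li.

Li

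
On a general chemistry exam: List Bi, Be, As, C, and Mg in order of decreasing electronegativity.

C > As > Bi > Be > Mg

Be is in period 2, group 2; C is in period 2, group 14; Mg is in period 3, group 2; As is in period 4, group 15; Bi is in period 6, group 15.
Electronegativity increases across a period and decreases down a group, tracking effective nuclear charge and atomic size.
Neither a single period nor a single group — weigh both effects.
Be > Mg: they share group 2; the group trend gives Be the larger value.
Bi > Be: the two effects oppose for this pair; the across-period effect wins (2.02 vs 1.57).
As > Bi: As sits above Bi in group 15, so the down-group effect alone puts As higher.
C > As: the two effects oppose for this pair; the down-group effect wins (2.55 vs 2.18).
Approximate values (Pauling): Be 1.57, C 2.55, Mg 1.31, As 2.18, Bi 2.02.
So from highest to lowest: C > As > Bi > Be > Mg.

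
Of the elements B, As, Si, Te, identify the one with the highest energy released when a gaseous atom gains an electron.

B is in period 2, group 13; Si is in period 3, group 14; As is in period 4, group 15; Te is in period 5, group 16.
Atoms with high Z_eff and room in the valence shell (especially the halogens) have the most exothermic electron affinities.
A diagonal step moves right (one effect) and down (the opposite effect) at once.
As > B: the two effects oppose for this pair; the across-period effect wins (78 vs 27 kJ/mol).
Si > As: the two effects oppose for this pair; the down-group effect wins (134 vs 78 kJ/mol).
Te > Si: the two effects oppose for this pair; the across-period effect wins (190 vs 134 kJ/mol).
For reference (kJ/mol): B 27, Si 134, As 78, Te 190.
The highest energy released when a gaseous atom gains an electron among these belongs to Te.

Te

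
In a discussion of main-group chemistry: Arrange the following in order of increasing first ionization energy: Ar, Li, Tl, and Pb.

Li < Tl < Pb < Ar

Li is in period 2, group 1; Ar is in period 3, group 18; Tl is in period 6, group 13; Pb is in period 6, group 14.
IE₁ increases left→right with effective nuclear charge and decreases top→bottom as the valence shell moves farther out.
Neither a single period nor a single group — weigh both effects.
Tl > Li: period and group pull opposite ways; the across-period shift dominates (589 vs 520 kJ/mol).
Pb > Tl: Pb lies to the right of Tl in period 6, so the across-period effect alone puts Pb higher.
Ar > Pb: relative to Pb, both the across-period and down-group shifts push Ar's first ionization energy up.
For reference (kJ/mol): Li 520, Ar 1521, Tl 589, Pb 716.
So from lowest to highest: Li < Tl < Pb < Ar.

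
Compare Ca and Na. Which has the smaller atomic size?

Na is in period 3, group 1; Ca is in period 4, group 2.
Moving right in a period, electrons are added to the same shell under a stronger nuclear pull, so atoms get smaller; moving down, a new shell is opened and atoms get larger.
A diagonal step moves right (one effect) and down (the opposite effect) at once.
Ca > Na: the two effects oppose for this pair; the down-group effect wins (171 vs 155 pm).
Approximate values (pm): Na 155, Ca 171.
So Na has the smaller atomic size (Na < Ca).

Na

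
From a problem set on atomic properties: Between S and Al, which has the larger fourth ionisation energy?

Al

The fourth ionization energy removes an electron from the +3 ion. For each element: S³⁺ still has 3 valence electrons; Al³⁺ is the bare [Ne] core.
Pulling an electron out of a noble-gas core costs far more than removing a remaining valence electron, so Al sits at the high end of IE_4.
The numbers (kJ/mol): S 4556, Al 11577.
Overall IE_4 order: S < Al.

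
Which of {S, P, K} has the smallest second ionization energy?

P

Consider each +1 ion: S⁺ still has 5 valence electrons; P⁺ still has 4 valence electrons; K⁺ is the bare [Ar] core.
Pulling an electron out of a noble-gas core costs far more than removing a remaining valence electron, so K sits at the high end of IE_2.
Valence configurations: S⁺ [Ne]3s²3p³, P⁺ [Ne]3s²3p².
Tabulated IE_2 (kJ/mol): S 2252, P 1907, K 3052.
So the second ionization energies run P < S < K.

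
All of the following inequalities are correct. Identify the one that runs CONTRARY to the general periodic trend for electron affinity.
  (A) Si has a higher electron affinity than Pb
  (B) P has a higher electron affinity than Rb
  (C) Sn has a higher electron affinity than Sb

(C)

The general trend: electron affinity increases across a period and decreases down a group.
(A) Si (period 3, group 14) vs Pb (period 6, group 14): the stated order agrees with the simple trend.
(B) P (period 3, group 15) vs Rb (period 5, group 1): the stated order agrees with the simple trend.
(C) Sn (period 5, group 14) vs Sb (period 5, group 15): the stated order contradicts the simple trend.
The exception is (C): adding an electron to Sb's half-filled 5p³ is unfavourable, so Sn has the more exothermic EA.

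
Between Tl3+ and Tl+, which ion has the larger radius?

Tl+

Both ions have Z = 81 protons, but Tl3+ has lost more electrons, so its remaining electrons feel a larger effective nuclear charge per electron and are pulled in more tightly.
Higher positive charge → smaller ion, so Tl+ > Tl3+.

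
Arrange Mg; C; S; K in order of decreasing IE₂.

K > C > S > Mg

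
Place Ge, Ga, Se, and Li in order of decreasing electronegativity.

Li is in period 2, group 1; Ga is in period 4, group 13; Ge is in period 4, group 14; Se is in period 4, group 16.
Atoms toward the upper right of the periodic table pull bonding electrons most strongly.
Here both period and group differ, so the two effects have to be weighed against each other.
Ga > Li: period and group pull opposite ways; the across-period shift dominates (1.81 vs 0.98).
Ge > Ga: Ge lies to the right of Ga in period 4, so the across-period effect alone puts Ge higher.
Se > Ge: Se lies to the right of Ge in period 4, so the across-period effect alone puts Se higher.
For reference (Pauling): Li 0.98, Ga 1.81, Ge 2.01, Se 2.55.
So from highest to lowest: Se > Ge > Ga > Li.

Se > Ge > Ga > Li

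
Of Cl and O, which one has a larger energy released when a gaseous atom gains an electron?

Cl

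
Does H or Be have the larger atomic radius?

Be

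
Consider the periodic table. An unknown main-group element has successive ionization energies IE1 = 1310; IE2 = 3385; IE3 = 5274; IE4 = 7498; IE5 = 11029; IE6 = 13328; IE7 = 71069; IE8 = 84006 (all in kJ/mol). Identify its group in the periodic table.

Group 16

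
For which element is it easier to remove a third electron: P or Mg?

The third ionization energy removes an electron from the +2 ion. For each element: P²⁺ still has 3 valence electrons; Mg²⁺ is the bare [Ne] core.
Breaking into a closed-shell core is much more expensive than removing a leftover valence electron — Mg has the largest IE_3 here.
The numbers (kJ/mol): P 2914, Mg 7733.
Putting it together, IE_3: P < Mg.

P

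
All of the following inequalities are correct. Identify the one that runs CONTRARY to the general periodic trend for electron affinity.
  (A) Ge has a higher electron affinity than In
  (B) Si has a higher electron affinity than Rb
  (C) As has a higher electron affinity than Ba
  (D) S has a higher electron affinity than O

(D)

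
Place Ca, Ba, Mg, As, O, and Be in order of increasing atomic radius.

O < Be < As < Mg < Ca < Ba

Atomic radius shrinks across a period as nuclear charge pulls the same shell inward, and grows down a group as new shells are added.
Neither a single period nor a single group — weigh both effects.
Be > O: both are in period 2; the period trend gives Be the larger value.
As > Be: period and group pull opposite ways; the down-group shift dominates (121 vs 102 pm).
Mg > As: period and group pull opposite ways; the across-period shift dominates (139 vs 121 pm).
Ca > Mg: they share group 2; the group trend gives Ca the larger value.
Ba > Ca: Ba sits below Ca in group 2, so the down-group effect alone puts Ba larger.
Tabulated atomic radius (pm): Be 102, O 63, Mg 139, Ca 171, As 121, Ba 196.
So from smallest to largest: O < Be < As < Mg < Ca < Ba.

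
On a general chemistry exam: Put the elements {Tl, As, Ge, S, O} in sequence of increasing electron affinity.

O is in period 2, group 16; S is in period 3, group 16; Ge is in period 4, group 14; As is in period 4, group 15; Tl is in period 6, group 13.
Adding an electron releases more energy for atoms nearer the top right (short of the noble gases).
Here both period and group differ, so the two effects have to be weighed against each other.
As > Tl: relative to Tl, both the across-period and down-group shifts push As's electron affinity up.
Ge > As: this pair runs against the simple trend — see the exception note.
O > Ge: both effects reinforce here, so O is clearly the higher of the two.
S > O: this pair runs against the simple trend — see the exception note.
Note the exception: Ge has a higher electron affinity than As, contrary to the simple trend — adding an electron to As's half-filled 4p³ is unfavourable, so Ge (4p²) has the more exothermic EA.
Note the exception: S has a higher electron affinity than O, contrary to the simple trend — the compact 2p subshell of O repels the added electron more than S's larger 3p does.
Approximate values (kJ/mol): O 141, S 200, Ge 119, As 78, Tl 19.
So from lowest to highest: Tl < As < Ge < O < S.

Tl, As, Ge, O, S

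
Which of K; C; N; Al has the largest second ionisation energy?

K

Consider each +1 ion: K⁺ is the bare [Ar] core; C⁺ still has 3 valence electrons; N⁺ still has 4 valence electrons; Al⁺ still has 2 valence electrons.
Breaking into a closed-shell core is much more expensive than removing a leftover valence electron — K has the largest IE_2 here.
Valence configurations: C⁺ [He]2s²2p¹, N⁺ [He]2s²2p², Al⁺ [Ne]3s².
Approximate IE_2 values (kJ/mol): K 3052, C 2353, N 2856, Al 1817.
Overall IE_2 order: Al < C < N < K.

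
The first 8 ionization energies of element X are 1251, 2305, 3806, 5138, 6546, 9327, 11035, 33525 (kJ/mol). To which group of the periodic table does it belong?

Look for the largest jump between consecutive ionization energies: IE8/IE7 ≈ 3.0, far larger than any earlier ratio.
That jump marks the point where a core electron is being removed. So the atom has 7 valence electrons.
A main-group element with 7 valence electrons is in group 17.

Group 17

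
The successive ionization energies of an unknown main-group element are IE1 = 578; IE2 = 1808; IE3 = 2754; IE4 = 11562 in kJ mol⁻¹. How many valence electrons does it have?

3

Look for the largest jump between consecutive ionization energies: IE4/IE3 ≈ 4.2, far larger than any earlier ratio.
That jump marks the point where a core electron is being removed. So the atom has 3 valence electrons.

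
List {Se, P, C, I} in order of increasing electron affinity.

P, C, Se, I

Electron affinity generally becomes more exothermic across a period toward the halogens and less exothermic down a group.
A diagonal step moves right (one effect) and down (the opposite effect) at once.
C > P: the two effects oppose for this pair; the down-group effect wins (122 vs 72 kJ/mol).
Se > C: period and group pull opposite ways; the across-period shift dominates (195 vs 122 kJ/mol).
I > Se: the two effects oppose for this pair; the across-period effect wins (295 vs 195 kJ/mol).
For reference (kJ/mol): C 122, P 72, Se 195, I 295.
So from lowest to highest: P < C < Se < I.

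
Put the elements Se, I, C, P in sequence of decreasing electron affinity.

Atoms with high Z_eff and room in the valence shell (especially the halogens) have the most exothermic electron affinities.
A diagonal step moves right (one effect) and down (the opposite effect) at once.
C > P: the two effects oppose for this pair; the down-group effect wins (122 vs 72 kJ/mol).
Se > C: period and group pull opposite ways; the across-period shift dominates (195 vs 122 kJ/mol).
I > Se: the two effects oppose for this pair; the across-period effect wins (295 vs 195 kJ/mol).
Approximate values (kJ/mol): C 122, P 72, Se 195, I 295.
So from highest to lowest: I > Se > C > P.

I > Se > C > P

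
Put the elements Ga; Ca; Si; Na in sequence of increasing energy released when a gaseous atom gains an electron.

Ca, Ga, Na, Si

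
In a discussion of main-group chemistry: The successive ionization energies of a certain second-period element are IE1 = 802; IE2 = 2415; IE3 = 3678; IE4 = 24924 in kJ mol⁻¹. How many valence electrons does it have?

3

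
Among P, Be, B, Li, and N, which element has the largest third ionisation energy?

Be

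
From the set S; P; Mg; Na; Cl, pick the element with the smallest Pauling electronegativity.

Na

Electronegativity increases across a period and decreases down a group, tracking effective nuclear charge and atomic size.
All lie in period 3, so electronegativity increases left to right.
The smallest Pauling electronegativity among these belongs to Na.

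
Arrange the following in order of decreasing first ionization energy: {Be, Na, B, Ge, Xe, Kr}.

Kr, Xe, Be, B, Ge, Na

Be is in period 2, group 2; B is in period 2, group 13; Na is in period 3, group 1; Ge is in period 4, group 14; Kr is in period 4, group 18; Xe is in period 5, group 18.
IE₁ increases left→right with effective nuclear charge and decreases top→bottom as the valence shell moves farther out.
Neither a single period nor a single group — weigh both effects.
Ge > Na: period and group pull opposite ways; the across-period shift dominates (762 vs 496 kJ/mol).
B > Ge: period and group pull opposite ways; the down-group shift dominates (801 vs 762 kJ/mol).
Be > B: this pair runs against the simple trend — see the exception note.
Xe > Be: period and group pull opposite ways; the across-period shift dominates (1170 vs 900 kJ/mol).
Kr > Xe: Kr sits above Xe in group 18, so the down-group effect alone puts Kr higher.
Note the exception: Be has a higher first ionization energy than B, contrary to the simple trend — removing B's lone 2p electron is easier than breaking Be's filled 2s².
For reference (kJ/mol): Be 900, B 801, Na 496, Ge 762, Kr 1351, Xe 1170.
So from highest to lowest: Kr > Xe > Be > B > Ge > Na.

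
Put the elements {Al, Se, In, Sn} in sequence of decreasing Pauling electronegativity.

Se, Sn, In, Al

Al is in period 3, group 13; Se is in period 4, group 16; In is in period 5, group 13; Sn is in period 5, group 14.
Atoms toward the upper right of the periodic table pull bonding electrons most strongly.
Neither a single period nor a single group — weigh both effects.
In > Al: this pair runs against the simple trend — see the exception note.
Sn > In: Sn lies to the right of In in period 5, so the across-period effect alone puts Sn higher.
Se > Sn: both effects reinforce here, so Se is clearly the higher of the two.
Note the exception: In has a higher electronegativity than Al, contrary to the simple trend — poor shielding by filled d (and f) subshells raises the heavier element's effective nuclear charge more than the simple down-group trend predicts.
Tabulated electronegativity (Pauling): Al 1.61, Se 2.55, In 1.78, Sn 1.96.
So from highest to lowest: Se > Sn > In > Al.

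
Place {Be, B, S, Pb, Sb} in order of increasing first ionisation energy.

Pb < B < Sb < Be < S

Removing the outermost electron gets harder across a period and easier down a group.
Here both period and group differ, so the two effects have to be weighed against each other.
B > Pb: period and group pull opposite ways; the down-group shift dominates (801 vs 716 kJ/mol).
Sb > B: the two effects oppose for this pair; the across-period effect wins (831 vs 801 kJ/mol).
Be > Sb: period and group pull opposite ways; the down-group shift dominates (900 vs 831 kJ/mol).
S > Be: period and group pull opposite ways; the across-period shift dominates (1000 vs 900 kJ/mol).
Note the exception: Be has a higher first ionization energy than B, contrary to the simple trend — removing B's lone 2p electron is easier than breaking Be's filled 2s².
Tabulated first ionization energy (kJ/mol): Be 900, B 801, S 1000, Sb 831, Pb 716.
So from lowest to highest: Pb < B < Sb < Be < S.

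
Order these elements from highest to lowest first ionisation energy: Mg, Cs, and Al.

Mg > Al > Cs

Mg is in period 3, group 2; Al is in period 3, group 13; Cs is in period 6, group 1.
First ionization energy rises across a period (greater Z_eff holds electrons more tightly) and falls down a group (valence electrons are farther from the nucleus).
These span different periods and groups, so the two trends combine.
Al > Cs: both effects reinforce here, so Al is clearly the higher of the two.
Mg > Al: this pair runs against the simple trend — see the exception note.
Note the exception: Mg has a higher first ionization energy than Al, contrary to the simple trend — Al's single 3p electron is easier to remove than one from Mg's filled 3s².
Approximate values (kJ/mol): Mg 738, Al 578, Cs 376.
So from highest to lowest: Mg > Al > Cs.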